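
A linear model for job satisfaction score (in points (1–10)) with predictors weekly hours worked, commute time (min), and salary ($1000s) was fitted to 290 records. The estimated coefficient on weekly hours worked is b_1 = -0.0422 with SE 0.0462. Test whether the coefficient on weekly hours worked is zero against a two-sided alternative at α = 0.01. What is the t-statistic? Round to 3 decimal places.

H₀: β₁ = 0 vs H₁: β₁ ≠ 0.
t = (b_1 − β₁⁰)/SE = -0.0422 / 0.0462 = -0.913.
df = n − k − 1 = 290 − 3 − 1 = 286.
Two-sided p ≈ 0.3618, which is ≥ 0.01, so fail to reject H₀.
The data do not give significant evidence of an association between weekly hours worked and job satisfaction score, after adjusting for the other predictors.

t = -0.913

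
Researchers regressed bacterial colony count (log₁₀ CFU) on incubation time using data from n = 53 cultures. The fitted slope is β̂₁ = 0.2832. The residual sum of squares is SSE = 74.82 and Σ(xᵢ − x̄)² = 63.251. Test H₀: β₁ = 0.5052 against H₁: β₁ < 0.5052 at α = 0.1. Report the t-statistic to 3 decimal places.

t = -1.458

MSE = SSE/(n − 2) = 74.82/51 = 1.46706.
SE(β̂₁) = √(MSE/Sₓₓ) = √(1.46706/63.251) = 0.152297.
t = (0.2832 − 0.5052) / 0.152297 = -1.458.
df = n − 2 = 51.
One-sided p ≈ 0.0755, which is < 0.1, so reject H₀.
There is evidence that the true slope on incubation time is below 0.5052 log₁₀ CFU per unit.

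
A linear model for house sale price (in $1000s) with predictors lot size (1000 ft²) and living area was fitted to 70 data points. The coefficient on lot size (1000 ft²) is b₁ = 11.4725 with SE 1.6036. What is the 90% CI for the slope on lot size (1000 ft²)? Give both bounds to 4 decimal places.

(8.7978, 14.1472)

df = n − k − 1 = 70 − 2 − 1 = 67.
t* = t_{0.05, 67} = 1.667916.
Margin = t* × SE = 1.667916 × 1.6036 = 2.674670.
CI: 11.4725 ± 2.674670 → (8.7978, 14.1472).
With 90% confidence, each one-unit increase in lot size (1000 ft²) is associated with a change of between 8.7978 and 14.1472 $1000s in house sale price, holding the other predictors fixed.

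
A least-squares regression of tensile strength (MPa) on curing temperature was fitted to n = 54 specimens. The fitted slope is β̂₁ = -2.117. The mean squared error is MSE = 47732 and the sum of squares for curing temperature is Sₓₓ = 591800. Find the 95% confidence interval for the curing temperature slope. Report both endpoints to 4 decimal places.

(-2.6869, -1.5471)

SE(β̂₁) = √(MSE/Sₓₓ) = √(47732/591800) = 0.283999.
df = n − 2 = 52.
t* = t_{0.025, 52} = 2.006647.
Margin = t* × SE = 2.006647 × 0.283999 = 0.569886.
CI: -2.117 ± 0.569886 → (-2.6869, -1.5471).
With 95% confidence, each one-unit increase in curing temperature is associated with a change of between -2.6869 and -1.5471 MPa in tensile strength.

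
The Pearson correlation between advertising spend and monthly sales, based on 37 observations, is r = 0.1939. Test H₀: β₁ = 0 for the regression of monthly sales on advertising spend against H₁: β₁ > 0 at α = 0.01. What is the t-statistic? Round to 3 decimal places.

t = r·√(n − 2)/√(1 − r²) = 0.1939·√35/√0.962403 = 1.169.
df = n − 2 = 35.
One-sided p ≈ 0.1251, which is ≥ 0.01, so fail to reject H₀.
The data do not give significant evidence of a linear association between advertising spend and monthly sales.

t = 1.169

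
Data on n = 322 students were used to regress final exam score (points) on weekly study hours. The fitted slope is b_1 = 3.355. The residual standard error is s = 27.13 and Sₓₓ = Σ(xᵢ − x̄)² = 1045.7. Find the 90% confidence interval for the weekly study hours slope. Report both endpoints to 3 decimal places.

SE(b_1) = s/√Sₓₓ = 27.13/√1045.7 = 0.83897.
df = n − 2 = 320.
t* = t_{0.05, 320} = 1.649629.
Margin = t* × SE = 1.649629 × 0.83897 = 1.38399.
CI: 3.355 ± 1.38399 → (1.971, 4.739).
With 90% confidence, each one-unit increase in weekly study hours is associated with a change of between 1.971 and 4.739 points in final exam score.

(1.971, 4.739)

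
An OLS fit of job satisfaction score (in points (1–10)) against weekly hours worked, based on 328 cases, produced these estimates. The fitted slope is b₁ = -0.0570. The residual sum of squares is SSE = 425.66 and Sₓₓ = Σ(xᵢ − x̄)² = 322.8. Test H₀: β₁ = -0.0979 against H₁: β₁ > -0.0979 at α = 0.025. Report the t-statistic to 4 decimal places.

t = 0.6431

MSE = SSE/(n − 2) = 425.66/326 = 1.30571.
SE(b₁) = √(MSE/Sₓₓ) = √(1.30571/322.8) = 0.0635998.
t = (-0.0570 − (-0.0979)) / 0.0635998 = 0.6431.
df = n − 2 = 326.
One-sided p ≈ 0.2603, which is ≥ 0.025, so fail to reject H₀.
The data do not give significant evidence that the true slope on weekly hours worked exceeds -0.0979 points (1–10) per unit.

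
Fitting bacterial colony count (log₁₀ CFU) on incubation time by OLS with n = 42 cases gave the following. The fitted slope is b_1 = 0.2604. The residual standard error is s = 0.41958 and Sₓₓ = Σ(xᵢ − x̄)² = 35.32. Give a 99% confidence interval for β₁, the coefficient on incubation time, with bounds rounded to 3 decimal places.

(0.069, 0.451)

SE(b_1) = s/√Sₓₓ = 0.41958/√35.32 = 0.0706.
df = n − 2 = 40.
t* = t_{0.005, 40} = 2.704459.
Margin = t* × SE = 2.704459 × 0.0706 = 0.19093.
CI: 0.2604 ± 0.19093 → (0.069, 0.451).
With 99% confidence, each one-unit increase in incubation time is associated with a change of between 0.069 and 0.451 log₁₀ CFU in bacterial colony count.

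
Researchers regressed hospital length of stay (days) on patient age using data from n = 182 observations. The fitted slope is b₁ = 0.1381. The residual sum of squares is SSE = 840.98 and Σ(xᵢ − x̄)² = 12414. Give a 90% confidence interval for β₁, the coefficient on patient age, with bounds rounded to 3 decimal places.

(0.106, 0.170)

MSE = SSE/(n − 2) = 840.98/180 = 4.67211.
SE(b₁) = √(MSE/Sₓₓ) = √(4.67211/12414) = 0.0194.
df = n − 2 = 180.
t* = t_{0.05, 180} = 1.653363.
Margin = t* × SE = 1.653363 × 0.0194 = 0.03208.
CI: 0.1381 ± 0.03208 → (0.106, 0.170).
With 90% confidence, each one-unit increase in patient age is associated with a change of between 0.106 and 0.170 days in hospital length of stay.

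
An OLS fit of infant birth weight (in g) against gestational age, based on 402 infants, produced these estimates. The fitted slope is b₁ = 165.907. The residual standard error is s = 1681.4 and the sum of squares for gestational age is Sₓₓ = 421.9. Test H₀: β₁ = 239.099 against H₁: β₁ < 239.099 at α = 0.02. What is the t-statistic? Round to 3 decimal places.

t = -0.894

SE(b₁) = s/√Sₓₓ = 1681.4/√421.9 = 81.859.
t = (165.907 − 239.099) / 81.859 = -0.894.
df = n − 2 = 400.
One-sided p ≈ 0.1859, which is ≥ 0.02, so fail to reject H₀.
The data do not give significant evidence that the true slope on gestational age is below 239.099 g per unit.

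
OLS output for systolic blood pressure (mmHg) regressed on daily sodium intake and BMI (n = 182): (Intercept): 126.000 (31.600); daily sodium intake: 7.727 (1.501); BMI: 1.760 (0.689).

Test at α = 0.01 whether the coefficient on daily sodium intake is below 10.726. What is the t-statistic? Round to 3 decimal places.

t = -1.998

Read off: b = 7.727, SE = 1.501 for daily sodium intake.
H₀: β₁ = 10.726 vs H₁: β₁ < 10.726.
t = (7.727 − 10.726) / 1.501 = -1.998.
df = n − k − 1 = 182 − 2 − 1 = 179.
One-sided p ≈ 0.0236, which is ≥ 0.01, so fail to reject H₀.
The data do not give significant evidence that the true slope on daily sodium intake is below 10.726 mmHg per unit, holding the other predictors fixed.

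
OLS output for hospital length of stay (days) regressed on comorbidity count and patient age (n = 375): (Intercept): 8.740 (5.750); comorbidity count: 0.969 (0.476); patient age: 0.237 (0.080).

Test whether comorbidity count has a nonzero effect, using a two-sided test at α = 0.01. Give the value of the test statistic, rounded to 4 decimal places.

t = 2.0357

Read off: b = 0.969, SE = 0.476 for comorbidity count.
H₀: β₁ = 0 vs H₁: β₁ ≠ 0.
t = 0.969 / 0.476 = 2.0357.
df = n − k − 1 = 375 − 2 − 1 = 372.
Two-sided p ≈ 0.0425, which is ≥ 0.01, so fail to reject H₀.
The data do not give significant evidence of an association between comorbidity count and hospital length of stay, after adjusting for the other predictors.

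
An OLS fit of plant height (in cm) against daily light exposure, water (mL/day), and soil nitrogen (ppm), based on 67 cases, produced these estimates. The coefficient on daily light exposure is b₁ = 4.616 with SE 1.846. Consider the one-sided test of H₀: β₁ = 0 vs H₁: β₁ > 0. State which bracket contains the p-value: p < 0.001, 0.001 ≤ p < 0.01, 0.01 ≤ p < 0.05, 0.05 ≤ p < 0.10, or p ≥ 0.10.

0.001 ≤ p < 0.01

t = 4.616 / 1.846 = 2.501.
df = n − k − 1 = 67 − 3 − 1 = 63.
One-sided p = P(T_{63} > t) ≈ 0.0075.
So 0.001 ≤ p < 0.01.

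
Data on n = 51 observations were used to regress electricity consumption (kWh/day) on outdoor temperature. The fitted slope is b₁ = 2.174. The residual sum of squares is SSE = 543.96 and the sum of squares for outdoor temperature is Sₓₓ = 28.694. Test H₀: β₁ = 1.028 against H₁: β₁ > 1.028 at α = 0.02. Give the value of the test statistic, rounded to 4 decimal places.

t = 1.8424

MSE = SSE/(n − 2) = 543.96/49 = 11.1012.
SE(b₁) = √(MSE/Sₓₓ) = √(11.1012/28.694) = 0.621999.
t = (2.174 − 1.028) / 0.621999 = 1.8424.
df = n − 2 = 49.
One-sided p ≈ 0.0357, which is ≥ 0.02, so fail to reject H₀.
The data do not give significant evidence that the true slope on outdoor temperature exceeds 1.028 kWh/day per unit.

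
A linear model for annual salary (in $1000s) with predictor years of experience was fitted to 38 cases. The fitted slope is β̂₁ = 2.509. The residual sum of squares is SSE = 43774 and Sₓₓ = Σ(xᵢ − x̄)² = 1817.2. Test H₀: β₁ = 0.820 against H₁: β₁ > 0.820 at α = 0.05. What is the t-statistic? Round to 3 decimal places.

MSE = SSE/(n − 2) = 43774/36 = 1215.94.
SE(β̂₁) = √(MSE/Sₓₓ) = √(1215.94/1817.2) = 0.818004.
t = (2.509 − 0.820) / 0.818004 = 2.065.
df = n − 2 = 36.
One-sided p ≈ 0.0231, which is < 0.05, so reject H₀.
There is evidence that the true slope on years of experience exceeds 0.820 $1000s per unit.

t = 2.065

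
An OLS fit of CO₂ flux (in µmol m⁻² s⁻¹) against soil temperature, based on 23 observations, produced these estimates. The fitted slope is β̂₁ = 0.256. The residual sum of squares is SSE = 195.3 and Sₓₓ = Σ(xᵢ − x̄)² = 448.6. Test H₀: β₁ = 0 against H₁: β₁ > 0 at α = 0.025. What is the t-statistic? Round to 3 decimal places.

MSE = SSE/(n − 2) = 195.3/21 = 9.3.
SE(β̂₁) = √(MSE/Sₓₓ) = √(9.3/448.6) = 0.143983.
t = 0.256 / 0.143983 = 1.778.
df = n − 2 = 21.
One-sided p ≈ 0.0449, which is ≥ 0.025, so fail to reject H₀.
The data do not give significant evidence that the true slope on soil temperature is positive.

t = 1.778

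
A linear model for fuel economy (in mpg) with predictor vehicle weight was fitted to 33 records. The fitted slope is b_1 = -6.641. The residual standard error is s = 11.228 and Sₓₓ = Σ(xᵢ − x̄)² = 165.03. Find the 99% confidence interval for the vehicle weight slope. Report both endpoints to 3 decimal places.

(-9.039, -4.243)

SE(b_1) = s/√Sₓₓ = 11.228/√165.03 = 0.874019.
df = n − 2 = 31.
t* = t_{0.005, 31} = 2.744042.
Margin = t* × SE = 2.744042 × 0.874019 = 2.39835.
CI: -6.641 ± 2.39835 → (-9.039, -4.243).
With 99% confidence, each one-unit increase in vehicle weight is associated with a change of between -9.039 and -4.243 mpg in fuel economy.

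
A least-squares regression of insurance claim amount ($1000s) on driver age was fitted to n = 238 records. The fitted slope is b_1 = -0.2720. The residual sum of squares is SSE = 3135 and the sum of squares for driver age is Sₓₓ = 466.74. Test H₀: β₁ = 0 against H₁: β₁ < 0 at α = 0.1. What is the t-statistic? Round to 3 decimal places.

t = -1.612

MSE = SSE/(n − 2) = 3135/236 = 13.2839.
SE(b_1) = √(MSE/Sₓₓ) = √(13.2839/466.74) = 0.168704.
t = -0.2720 / 0.168704 = -1.612.
df = n − 2 = 236.
One-sided p ≈ 0.0541, which is < 0.1, so reject H₀.
There is evidence that the true slope on driver age is negative.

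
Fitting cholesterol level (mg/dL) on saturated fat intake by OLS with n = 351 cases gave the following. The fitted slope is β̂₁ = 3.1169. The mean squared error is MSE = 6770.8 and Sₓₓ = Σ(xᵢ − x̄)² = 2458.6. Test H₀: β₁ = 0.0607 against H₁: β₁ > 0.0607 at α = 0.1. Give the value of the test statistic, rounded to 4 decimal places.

t = 1.8416

SE(β̂₁) = √(MSE/Sₓₓ) = √(6770.8/2458.6) = 1.6595.
t = (3.1169 − 0.0607) / 1.6595 = 1.8416.
df = n − 2 = 349.
One-sided p ≈ 0.0332, which is < 0.1, so reject H₀.
There is evidence that the true slope on saturated fat intake exceeds 0.0607 mg/dL per unit.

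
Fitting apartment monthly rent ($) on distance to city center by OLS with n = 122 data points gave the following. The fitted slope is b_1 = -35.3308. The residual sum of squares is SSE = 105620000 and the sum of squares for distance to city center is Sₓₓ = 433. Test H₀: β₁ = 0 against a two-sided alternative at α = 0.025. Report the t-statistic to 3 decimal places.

t = -0.784

MSE = SSE/(n − 2) = 105620000/120 = 880167.
SE(b_1) = √(MSE/Sₓₓ) = √(880167/433) = 45.0857.
t = -35.3308 / 45.0857 = -0.784.
df = n − 2 = 120.
Two-sided p ≈ 0.4348, which is ≥ 0.025, so fail to reject H₀.
The data do not give significant evidence of an association between distance to city center and apartment monthly rent.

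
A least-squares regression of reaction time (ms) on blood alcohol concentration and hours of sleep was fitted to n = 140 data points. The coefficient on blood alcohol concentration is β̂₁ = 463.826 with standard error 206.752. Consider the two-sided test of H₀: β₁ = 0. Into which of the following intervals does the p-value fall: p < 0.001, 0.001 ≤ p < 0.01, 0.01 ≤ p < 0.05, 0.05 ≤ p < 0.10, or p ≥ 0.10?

t = 463.826 / 206.752 = 2.243.
df = n − k − 1 = 140 − 2 − 1 = 137.
Two-sided p = 2·P(T_{137} > |t|) ≈ 0.0265.
So 0.01 ≤ p < 0.05.

0.01 ≤ p < 0.05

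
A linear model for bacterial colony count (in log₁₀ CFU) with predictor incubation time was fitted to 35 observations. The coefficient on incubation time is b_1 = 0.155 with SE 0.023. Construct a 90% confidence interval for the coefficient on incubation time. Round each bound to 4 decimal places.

df = n − 2 = 35 − 2 = 33.
t* = t_{0.05, 33} = 1.69236.
Margin = t* × SE = 1.69236 × 0.023 = 0.038924.
CI: 0.155 ± 0.038924 → (0.1161, 0.1939).
With 90% confidence, each one-unit increase in incubation time is associated with a change of between 0.1161 and 0.1939 log₁₀ CFU in bacterial colony count.

(0.1161, 0.1939)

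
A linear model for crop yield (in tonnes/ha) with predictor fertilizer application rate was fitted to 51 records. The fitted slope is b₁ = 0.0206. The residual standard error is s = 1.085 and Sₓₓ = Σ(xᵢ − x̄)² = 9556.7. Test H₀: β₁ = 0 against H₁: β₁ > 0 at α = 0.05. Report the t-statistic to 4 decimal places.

SE(b₁) = s/√Sₓₓ = 1.085/√9556.7 = 0.0110988.
t = 0.0206 / 0.0110988 = 1.8561.
df = n − 2 = 49.
One-sided p ≈ 0.0347, which is < 0.05, so reject H₀.
There is evidence that the true slope on fertilizer application rate is positive.

t = 1.8561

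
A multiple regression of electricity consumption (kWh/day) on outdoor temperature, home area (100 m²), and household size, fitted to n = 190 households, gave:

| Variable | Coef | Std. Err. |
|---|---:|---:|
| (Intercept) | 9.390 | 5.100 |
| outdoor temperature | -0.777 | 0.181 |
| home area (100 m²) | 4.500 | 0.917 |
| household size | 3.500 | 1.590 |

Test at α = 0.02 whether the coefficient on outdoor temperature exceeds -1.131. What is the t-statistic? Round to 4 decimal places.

t = 1.9558

Read off: b = -0.777, SE = 0.181 for outdoor temperature.
H₀: β₁ = -1.131 vs H₁: β₁ > -1.131.
t = (-0.777 − (-1.131)) / 0.181 = 1.9558.
df = n − k − 1 = 190 − 3 − 1 = 186.
One-sided p ≈ 0.0260, which is ≥ 0.02, so fail to reject H₀.
The data do not give significant evidence that the true slope on outdoor temperature exceeds -1.131 kWh/day per unit, holding the other predictors fixed.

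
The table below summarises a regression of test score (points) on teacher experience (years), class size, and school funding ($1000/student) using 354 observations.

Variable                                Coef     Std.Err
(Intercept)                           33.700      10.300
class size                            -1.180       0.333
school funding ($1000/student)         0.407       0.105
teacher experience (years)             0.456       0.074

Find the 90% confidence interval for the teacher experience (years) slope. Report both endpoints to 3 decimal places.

Read off: b = 0.456, SE = 0.074 for teacher experience (years).
df = n − k − 1 = 354 − 3 − 1 = 350.
t* = t_{0.05, 350} = 1.649219.
Margin = t* × SE = 1.649219 × 0.074 = 0.12204.
CI: 0.456 ± 0.12204 → (0.334, 0.578).

(0.334, 0.578)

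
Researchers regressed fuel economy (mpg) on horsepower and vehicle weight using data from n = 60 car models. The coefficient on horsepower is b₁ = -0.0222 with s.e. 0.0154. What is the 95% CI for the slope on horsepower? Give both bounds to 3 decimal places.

df = n − k − 1 = 60 − 2 − 1 = 57.
t* = t_{0.025, 57} = 2.002465.
Margin = t* × SE = 2.002465 × 0.0154 = 0.03084.
CI: -0.0222 ± 0.03084 → (-0.053, 0.009).
With 95% confidence, each one-unit increase in horsepower is associated with a change of between -0.053 and 0.009 mpg in fuel economy, holding the other predictors fixed.

(-0.053, 0.009)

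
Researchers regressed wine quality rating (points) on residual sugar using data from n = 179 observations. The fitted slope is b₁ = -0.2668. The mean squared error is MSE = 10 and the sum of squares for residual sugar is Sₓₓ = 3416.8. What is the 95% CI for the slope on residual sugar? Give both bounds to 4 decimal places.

SE(b₁) = √(MSE/Sₓₓ) = √(10/3416.8) = 0.0540991.
df = n − 2 = 177.
t* = t_{0.025, 177} = 1.973457.
Margin = t* × SE = 1.973457 × 0.0540991 = 0.106762.
CI: -0.2668 ± 0.106762 → (-0.3736, -0.1600).
With 95% confidence, each one-unit increase in residual sugar is associated with a change of between -0.3736 and -0.1600 points in wine quality rating.

(-0.3736, -0.1600)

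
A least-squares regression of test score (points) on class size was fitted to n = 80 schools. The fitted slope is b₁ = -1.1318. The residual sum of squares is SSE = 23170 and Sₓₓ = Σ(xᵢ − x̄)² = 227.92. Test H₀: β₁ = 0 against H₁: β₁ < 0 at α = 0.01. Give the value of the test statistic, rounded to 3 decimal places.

t = -0.991

MSE = SSE/(n − 2) = 23170/78 = 297.051.
SE(b₁) = √(MSE/Sₓₓ) = √(297.051/227.92) = 1.14163.
t = -1.1318 / 1.14163 = -0.991.
df = n − 2 = 78.
One-sided p ≈ 0.1623, which is ≥ 0.01, so fail to reject H₀.
The data do not give significant evidence that the true slope on class size is negative.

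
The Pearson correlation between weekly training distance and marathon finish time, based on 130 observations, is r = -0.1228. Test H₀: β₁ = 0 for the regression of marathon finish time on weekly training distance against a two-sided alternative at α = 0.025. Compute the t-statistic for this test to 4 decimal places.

t = r·√(n − 2)/√(1 − r²) = -0.1228·√128/√0.98492 = -1.3999.
df = n − 2 = 128.
Two-sided p ≈ 0.1640, which is ≥ 0.025, so fail to reject H₀.
The data do not give significant evidence of a linear association between weekly training distance and marathon finish time.

t = -1.3999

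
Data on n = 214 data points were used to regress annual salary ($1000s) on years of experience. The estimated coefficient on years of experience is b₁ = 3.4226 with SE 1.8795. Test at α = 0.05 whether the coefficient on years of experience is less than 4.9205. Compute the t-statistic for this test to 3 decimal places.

H₀: β₁ = 4.9205 vs H₁: β₁ < 4.9205.
t = (b₁ − β₁⁰)/SE = (3.4226 − 4.9205) / 1.8795 = -0.797.
df = n − 2 = 214 − 2 = 212.
One-sided p ≈ 0.2132, which is ≥ 0.05, so fail to reject H₀.
The data do not give significant evidence that the true slope on years of experience is below 4.9205 $1000s per unit.

t = -0.797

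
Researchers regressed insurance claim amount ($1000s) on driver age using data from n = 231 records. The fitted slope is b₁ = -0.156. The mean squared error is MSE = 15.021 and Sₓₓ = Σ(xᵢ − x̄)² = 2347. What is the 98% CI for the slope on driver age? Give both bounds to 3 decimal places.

SE(b₁) = √(MSE/Sₓₓ) = √(15.021/2347) = 0.0800005.
df = n − 2 = 229.
t* = t_{0.01, 229} = 2.342742.
Margin = t* × SE = 2.342742 × 0.0800005 = 0.18742.
CI: -0.156 ± 0.18742 → (-0.343, 0.031).
With 98% confidence, each one-unit increase in driver age is associated with a change of between -0.343 and 0.031 $1000s in insurance claim amount.

(-0.343, 0.031)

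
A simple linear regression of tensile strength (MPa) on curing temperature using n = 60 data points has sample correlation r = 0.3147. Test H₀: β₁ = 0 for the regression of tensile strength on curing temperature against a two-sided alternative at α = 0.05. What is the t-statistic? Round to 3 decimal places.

t = 2.525

t = r·√(n − 2)/√(1 − r²) = 0.3147·√58/√0.900964 = 2.525.
df = n − 2 = 58.
Two-sided p ≈ 0.0143, which is < 0.05, so reject H₀.
There is evidence of a linear association between curing temperature and tensile strength.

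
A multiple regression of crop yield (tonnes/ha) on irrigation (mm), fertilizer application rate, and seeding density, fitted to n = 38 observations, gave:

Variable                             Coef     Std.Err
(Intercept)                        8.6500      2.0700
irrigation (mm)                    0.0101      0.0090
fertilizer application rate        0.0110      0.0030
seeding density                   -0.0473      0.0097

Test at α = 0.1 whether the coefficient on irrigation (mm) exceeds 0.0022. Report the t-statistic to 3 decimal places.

t = 0.878

Read off: b = 0.0101, SE = 0.0090 for irrigation (mm).
H₀: β₁ = 0.0022 vs H₁: β₁ > 0.0022.
t = (0.0101 − 0.0022) / 0.0090 = 0.878.
df = n − k − 1 = 38 − 3 − 1 = 34.
One-sided p ≈ 0.1931, which is ≥ 0.1, so fail to reject H₀.
The data do not give significant evidence that the true slope on irrigation (mm) exceeds 0.0022 tonnes/ha per unit, holding the other predictors fixed.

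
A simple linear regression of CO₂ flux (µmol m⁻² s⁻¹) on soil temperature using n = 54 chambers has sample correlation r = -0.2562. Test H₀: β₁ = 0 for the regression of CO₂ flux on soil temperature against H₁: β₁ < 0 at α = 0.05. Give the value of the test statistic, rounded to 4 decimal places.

t = r·√(n − 2)/√(1 − r²) = -0.2562·√52/√0.934362 = -1.9113.
df = n − 2 = 52.
One-sided p ≈ 0.0307, which is < 0.05, so reject H₀.
There is evidence of a linear association between soil temperature and CO₂ flux.

t = -1.9113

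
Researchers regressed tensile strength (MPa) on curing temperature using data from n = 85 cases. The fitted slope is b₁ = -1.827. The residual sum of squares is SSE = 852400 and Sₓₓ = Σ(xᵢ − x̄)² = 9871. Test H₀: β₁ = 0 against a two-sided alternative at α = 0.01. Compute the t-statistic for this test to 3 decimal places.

MSE = SSE/(n − 2) = 852400/83 = 10269.9.
SE(b₁) = √(MSE/Sₓₓ) = √(10269.9/9871) = 1.02.
t = -1.827 / 1.02 = -1.791.
df = n − 2 = 83.
Two-sided p ≈ 0.0769, which is ≥ 0.01, so fail to reject H₀.
The data do not give significant evidence of an association between curing temperature and tensile strength.

t = -1.791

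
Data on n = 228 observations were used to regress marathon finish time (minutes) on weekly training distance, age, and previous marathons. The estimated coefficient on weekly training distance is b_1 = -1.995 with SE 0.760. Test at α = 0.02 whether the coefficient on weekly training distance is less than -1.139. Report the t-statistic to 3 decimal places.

H₀: β₁ = -1.139 vs H₁: β₁ < -1.139.
t = (b_1 − β₁⁰)/SE = (-1.995 − (-1.139)) / 0.760 = -1.126.
df = n − k − 1 = 228 − 3 − 1 = 224.
One-sided p ≈ 0.1306, which is ≥ 0.02, so fail to reject H₀.
The data do not give significant evidence that the true slope on weekly training distance is below -1.139 minutes per unit, holding the other predictors fixed.

t = -1.126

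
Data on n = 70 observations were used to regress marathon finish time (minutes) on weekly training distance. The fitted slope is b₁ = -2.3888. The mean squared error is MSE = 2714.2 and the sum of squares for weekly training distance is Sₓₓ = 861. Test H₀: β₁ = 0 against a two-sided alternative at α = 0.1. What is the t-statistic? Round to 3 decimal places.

t = -1.345

SE(b₁) = √(MSE/Sₓₓ) = √(2714.2/861) = 1.77549.
t = -2.3888 / 1.77549 = -1.345.
df = n − 2 = 68.
Two-sided p ≈ 0.1830, which is ≥ 0.1, so fail to reject H₀.
The data do not give significant evidence of an association between weekly training distance and marathon finish time.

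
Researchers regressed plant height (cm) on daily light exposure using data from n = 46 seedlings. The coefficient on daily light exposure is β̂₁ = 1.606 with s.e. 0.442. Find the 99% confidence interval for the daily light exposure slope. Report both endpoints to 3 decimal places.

(0.416, 2.796)

df = n − 2 = 46 − 2 = 44.
t* = t_{0.005, 44} = 2.692278.
Margin = t* × SE = 2.692278 × 0.442 = 1.18999.
CI: 1.606 ± 1.18999 → (0.416, 2.796).
With 99% confidence, each one-unit increase in daily light exposure is associated with a change of between 0.416 and 2.796 cm in plant height.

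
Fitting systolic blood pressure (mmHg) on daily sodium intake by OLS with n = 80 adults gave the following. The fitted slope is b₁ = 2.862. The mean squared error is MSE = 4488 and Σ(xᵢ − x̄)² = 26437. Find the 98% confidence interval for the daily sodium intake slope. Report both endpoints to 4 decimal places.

SE(b₁) = √(MSE/Sₓₓ) = √(4488/26437) = 0.412022.
df = n − 2 = 78.
t* = t_{0.01, 78} = 2.375111.
Margin = t* × SE = 2.375111 × 0.412022 = 0.978598.
CI: 2.862 ± 0.978598 → (1.8834, 3.8406).
With 98% confidence, each one-unit increase in daily sodium intake is associated with a change of between 1.8834 and 3.8406 mmHg in systolic blood pressure.

(1.8834, 3.8406)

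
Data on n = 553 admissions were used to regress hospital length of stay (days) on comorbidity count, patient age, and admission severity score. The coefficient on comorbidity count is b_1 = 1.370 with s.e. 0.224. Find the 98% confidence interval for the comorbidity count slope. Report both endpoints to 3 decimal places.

(0.847, 1.893)

df = n − k − 1 = 553 − 3 − 1 = 549.
t* = t_{0.01, 549} = 2.333159.
Margin = t* × SE = 2.333159 × 0.224 = 0.52263.
CI: 1.370 ± 0.52263 → (0.847, 1.893).
With 98% confidence, each one-unit increase in comorbidity count is associated with a change of between 0.847 and 1.893 days in hospital length of stay, holding the other predictors fixed.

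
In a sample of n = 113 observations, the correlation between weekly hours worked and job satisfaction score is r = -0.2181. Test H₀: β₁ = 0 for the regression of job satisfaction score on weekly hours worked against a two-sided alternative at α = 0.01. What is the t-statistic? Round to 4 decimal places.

t = -2.3545

t = r·√(n − 2)/√(1 − r²) = -0.2181·√111/√0.952432 = -2.3545.
df = n − 2 = 111.
Two-sided p ≈ 0.0203, which is ≥ 0.01, so fail to reject H₀.
The data do not give significant evidence of a linear association between weekly hours worked and job satisfaction score.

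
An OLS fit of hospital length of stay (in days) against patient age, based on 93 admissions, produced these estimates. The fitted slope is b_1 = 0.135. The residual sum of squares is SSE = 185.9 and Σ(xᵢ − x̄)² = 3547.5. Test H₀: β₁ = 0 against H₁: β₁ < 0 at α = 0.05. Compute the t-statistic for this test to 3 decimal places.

t = 5.626

MSE = SSE/(n − 2) = 185.9/91 = 2.04286.
SE(b_1) = √(MSE/Sₓₓ) = √(2.04286/3547.5) = 0.023997.
t = 0.135 / 0.023997 = 5.626.
df = n − 2 = 91.
One-sided p ≈ 1.0000, which is ≥ 0.05, so fail to reject H₀.
The data do not give significant evidence that the true slope on patient age is negative.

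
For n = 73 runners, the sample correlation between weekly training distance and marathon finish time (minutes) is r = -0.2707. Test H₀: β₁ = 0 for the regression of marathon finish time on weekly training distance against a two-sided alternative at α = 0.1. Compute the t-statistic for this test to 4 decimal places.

t = r·√(n − 2)/√(1 − r²) = -0.2707·√71/√0.926722 = -2.3694.
df = n − 2 = 71.
Two-sided p ≈ 0.0205, which is < 0.1, so reject H₀.
There is evidence of a linear association between weekly training distance and marathon finish time.

t = -2.3694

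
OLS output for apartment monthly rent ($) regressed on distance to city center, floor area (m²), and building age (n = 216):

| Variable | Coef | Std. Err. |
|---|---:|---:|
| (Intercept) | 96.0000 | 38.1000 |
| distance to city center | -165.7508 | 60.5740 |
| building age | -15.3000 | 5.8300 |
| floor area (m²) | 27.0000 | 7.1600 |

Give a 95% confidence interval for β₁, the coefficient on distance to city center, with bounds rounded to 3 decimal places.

Read off: b = -165.7508, SE = 60.5740 for distance to city center.
df = n − k − 1 = 216 − 3 − 1 = 212.
t* = t_{0.025, 212} = 1.971217.
Margin = t* × SE = 1.971217 × 60.5740 = 119.40450.
CI: -165.7508 ± 119.40450 → (-285.155, -46.346).

(-285.155, -46.346)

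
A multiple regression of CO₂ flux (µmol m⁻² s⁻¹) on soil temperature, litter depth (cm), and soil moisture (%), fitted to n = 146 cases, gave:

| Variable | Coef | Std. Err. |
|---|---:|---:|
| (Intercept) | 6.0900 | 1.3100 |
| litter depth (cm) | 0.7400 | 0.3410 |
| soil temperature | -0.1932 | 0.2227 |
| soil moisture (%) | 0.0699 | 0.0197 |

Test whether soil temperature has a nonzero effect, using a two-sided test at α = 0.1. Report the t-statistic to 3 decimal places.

t = -0.868

Read off: b = -0.1932, SE = 0.2227 for soil temperature.
H₀: β₁ = 0 vs H₁: β₁ ≠ 0.
t = -0.1932 / 0.2227 = -0.868.
df = n − k − 1 = 146 − 3 − 1 = 142.
Two-sided p ≈ 0.3871, which is ≥ 0.1, so fail to reject H₀.
The data do not give significant evidence of an association between soil temperature and CO₂ flux, after adjusting for the other predictors.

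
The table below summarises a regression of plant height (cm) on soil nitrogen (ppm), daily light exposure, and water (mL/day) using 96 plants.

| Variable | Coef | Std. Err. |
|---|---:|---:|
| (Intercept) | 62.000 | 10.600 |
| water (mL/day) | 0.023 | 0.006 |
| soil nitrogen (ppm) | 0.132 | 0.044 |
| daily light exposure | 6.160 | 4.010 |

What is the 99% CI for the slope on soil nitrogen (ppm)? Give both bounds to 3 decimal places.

(0.016, 0.248)

Read off: b = 0.132, SE = 0.044 for soil nitrogen (ppm).
df = n − k − 1 = 96 − 3 − 1 = 92.
t* = t_{0.005, 92} = 2.63033.
Margin = t* × SE = 2.63033 × 0.044 = 0.11573.
CI: 0.132 ± 0.11573 → (0.016, 0.248).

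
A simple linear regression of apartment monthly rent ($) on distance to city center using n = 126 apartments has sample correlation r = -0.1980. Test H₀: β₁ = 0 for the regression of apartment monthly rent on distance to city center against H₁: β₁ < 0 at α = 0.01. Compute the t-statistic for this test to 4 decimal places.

t = -2.2494

t = r·√(n − 2)/√(1 − r²) = -0.1980·√124/√0.960796 = -2.2494.
df = n − 2 = 124.
One-sided p ≈ 0.0131, which is ≥ 0.01, so fail to reject H₀.
The data do not give significant evidence of a linear association between distance to city center and apartment monthly rent.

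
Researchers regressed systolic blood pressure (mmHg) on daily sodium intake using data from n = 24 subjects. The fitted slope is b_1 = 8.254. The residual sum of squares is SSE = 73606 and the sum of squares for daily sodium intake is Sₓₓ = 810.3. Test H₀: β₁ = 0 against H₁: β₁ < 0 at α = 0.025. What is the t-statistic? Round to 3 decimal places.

MSE = SSE/(n − 2) = 73606/22 = 3345.73.
SE(b_1) = √(MSE/Sₓₓ) = √(3345.73/810.3) = 2.03199.
t = 8.254 / 2.03199 = 4.062.
df = n − 2 = 22.
One-sided p ≈ 0.9997, which is ≥ 0.025, so fail to reject H₀.
The data do not give significant evidence that the true slope on daily sodium intake is negative.

t = 4.062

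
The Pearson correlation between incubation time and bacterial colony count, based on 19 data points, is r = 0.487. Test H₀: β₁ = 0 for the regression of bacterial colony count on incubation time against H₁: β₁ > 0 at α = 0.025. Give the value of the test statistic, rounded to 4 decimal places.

t = 2.2990

t = r·√(n − 2)/√(1 − r²) = 0.487·√17/√0.762831 = 2.2990.
df = n − 2 = 17.
One-sided p ≈ 0.0172, which is < 0.025, so reject H₀.
There is evidence of a linear association between incubation time and bacterial colony count.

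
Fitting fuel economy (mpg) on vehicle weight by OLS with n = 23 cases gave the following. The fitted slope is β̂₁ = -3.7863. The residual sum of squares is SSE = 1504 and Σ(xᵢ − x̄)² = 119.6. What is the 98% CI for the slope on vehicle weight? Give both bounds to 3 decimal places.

(-5.735, -1.838)

MSE = SSE/(n − 2) = 1504/21 = 71.619.
SE(β̂₁) = √(MSE/Sₓₓ) = √(71.619/119.6) = 0.773836.
df = n − 2 = 21.
t* = t_{0.01, 21} = 2.517648.
Margin = t* × SE = 2.517648 × 0.773836 = 1.94825.
CI: -3.7863 ± 1.94825 → (-5.735, -1.838).
With 98% confidence, each one-unit increase in vehicle weight is associated with a change of between -5.735 and -1.838 mpg in fuel economy.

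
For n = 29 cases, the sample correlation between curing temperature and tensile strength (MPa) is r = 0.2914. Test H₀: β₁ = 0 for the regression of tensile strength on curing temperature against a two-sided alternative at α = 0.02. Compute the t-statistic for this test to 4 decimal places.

t = r·√(n − 2)/√(1 − r²) = 0.2914·√27/√0.915086 = 1.5829.
df = n − 2 = 27.
Two-sided p ≈ 0.1251, which is ≥ 0.02, so fail to reject H₀.
The data do not give significant evidence of a linear association between curing temperature and tensile strength.

t = 1.5829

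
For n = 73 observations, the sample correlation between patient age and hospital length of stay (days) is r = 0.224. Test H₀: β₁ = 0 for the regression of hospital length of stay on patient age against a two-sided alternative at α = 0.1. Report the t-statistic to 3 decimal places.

t = r·√(n − 2)/√(1 − r²) = 0.224·√71/√0.949824 = 1.937.
df = n − 2 = 71.
Two-sided p ≈ 0.0568, which is < 0.1, so reject H₀.
There is evidence of a linear association between patient age and hospital length of stay.

t = 1.937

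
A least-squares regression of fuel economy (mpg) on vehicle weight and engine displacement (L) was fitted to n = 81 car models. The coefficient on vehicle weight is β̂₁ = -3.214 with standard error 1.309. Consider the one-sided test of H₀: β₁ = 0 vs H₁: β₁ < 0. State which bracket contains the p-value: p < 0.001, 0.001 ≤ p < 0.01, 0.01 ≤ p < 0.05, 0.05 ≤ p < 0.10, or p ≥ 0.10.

0.001 ≤ p < 0.01

t = -3.214 / 1.309 = -2.455.
df = n − k − 1 = 81 − 2 − 1 = 78.
One-sided p = P(T_{78} < t) ≈ 0.0082.
So 0.001 ≤ p < 0.01.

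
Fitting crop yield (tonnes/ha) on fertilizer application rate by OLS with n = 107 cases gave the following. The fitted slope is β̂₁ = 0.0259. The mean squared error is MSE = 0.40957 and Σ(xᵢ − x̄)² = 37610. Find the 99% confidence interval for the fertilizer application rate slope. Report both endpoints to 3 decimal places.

SE(β̂₁) = √(MSE/Sₓₓ) = √(0.40957/37610) = 0.00329999.
df = n − 2 = 105.
t* = t_{0.005, 105} = 2.623465.
Margin = t* × SE = 2.623465 × 0.00329999 = 0.00866.
CI: 0.0259 ± 0.00866 → (0.017, 0.035).
With 99% confidence, each one-unit increase in fertilizer application rate is associated with a change of between 0.017 and 0.035 tonnes/ha in crop yield.

(0.017, 0.035)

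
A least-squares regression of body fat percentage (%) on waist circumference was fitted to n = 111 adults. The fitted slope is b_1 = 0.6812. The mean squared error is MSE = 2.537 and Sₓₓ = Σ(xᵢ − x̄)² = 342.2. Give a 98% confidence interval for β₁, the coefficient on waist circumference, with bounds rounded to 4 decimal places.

(0.4779, 0.8845)

SE(b_1) = √(MSE/Sₓₓ) = √(2.537/342.2) = 0.0861034.
df = n − 2 = 109.
t* = t_{0.01, 109} = 2.361046.
Margin = t* × SE = 2.361046 × 0.0861034 = 0.203294.
CI: 0.6812 ± 0.203294 → (0.4779, 0.8845).
With 98% confidence, each one-unit increase in waist circumference is associated with a change of between 0.4779 and 0.8845 % in body fat percentage.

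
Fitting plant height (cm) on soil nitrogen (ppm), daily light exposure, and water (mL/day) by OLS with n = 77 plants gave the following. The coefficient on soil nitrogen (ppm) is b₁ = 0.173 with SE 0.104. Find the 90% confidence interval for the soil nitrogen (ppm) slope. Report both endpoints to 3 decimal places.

(0.000, 0.346)

df = n − k − 1 = 77 − 3 − 1 = 73.
t* = t_{0.05, 73} = 1.665996.
Margin = t* × SE = 1.665996 × 0.104 = 0.17326.
CI: 0.173 ± 0.17326 → (0.000, 0.346).
With 90% confidence, each one-unit increase in soil nitrogen (ppm) is associated with a change of between 0.000 and 0.346 cm in plant height, holding the other predictors fixed.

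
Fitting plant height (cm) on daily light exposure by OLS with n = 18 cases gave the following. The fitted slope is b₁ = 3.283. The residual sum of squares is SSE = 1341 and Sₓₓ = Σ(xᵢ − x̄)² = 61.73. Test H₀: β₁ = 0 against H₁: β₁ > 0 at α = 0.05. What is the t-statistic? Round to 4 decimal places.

MSE = SSE/(n − 2) = 1341/16 = 83.8125.
SE(b₁) = √(MSE/Sₓₓ) = √(83.8125/61.73) = 1.16522.
t = 3.283 / 1.16522 = 2.8175.
df = n − 2 = 16.
One-sided p ≈ 0.0062, which is < 0.05, so reject H₀.
There is evidence that the true slope on daily light exposure is positive.

t = 2.8175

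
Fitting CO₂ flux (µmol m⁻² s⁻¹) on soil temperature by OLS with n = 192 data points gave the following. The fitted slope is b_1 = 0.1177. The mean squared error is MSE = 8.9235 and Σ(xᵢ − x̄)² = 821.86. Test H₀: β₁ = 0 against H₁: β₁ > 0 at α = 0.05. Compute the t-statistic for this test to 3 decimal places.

t = 1.130

SE(b_1) = √(MSE/Sₓₓ) = √(8.9235/821.86) = 0.1042.
t = 0.1177 / 0.1042 = 1.130.
df = n − 2 = 190.
One-sided p ≈ 0.1300, which is ≥ 0.05, so fail to reject H₀.
The data do not give significant evidence that the true slope on soil temperature is positive.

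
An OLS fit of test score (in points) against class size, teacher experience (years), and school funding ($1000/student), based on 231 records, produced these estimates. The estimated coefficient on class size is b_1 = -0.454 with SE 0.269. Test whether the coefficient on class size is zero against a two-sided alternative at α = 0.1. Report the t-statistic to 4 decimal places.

t = -1.6877

H₀: β₁ = 0 vs H₁: β₁ ≠ 0.
t = (b_1 − β₁⁰)/SE = -0.454 / 0.269 = -1.6877.
df = n − k − 1 = 231 − 3 − 1 = 227.
Two-sided p ≈ 0.0928, which is < 0.1, so reject H₀.
There is evidence that class size is associated with test score, holding the other predictors fixed.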